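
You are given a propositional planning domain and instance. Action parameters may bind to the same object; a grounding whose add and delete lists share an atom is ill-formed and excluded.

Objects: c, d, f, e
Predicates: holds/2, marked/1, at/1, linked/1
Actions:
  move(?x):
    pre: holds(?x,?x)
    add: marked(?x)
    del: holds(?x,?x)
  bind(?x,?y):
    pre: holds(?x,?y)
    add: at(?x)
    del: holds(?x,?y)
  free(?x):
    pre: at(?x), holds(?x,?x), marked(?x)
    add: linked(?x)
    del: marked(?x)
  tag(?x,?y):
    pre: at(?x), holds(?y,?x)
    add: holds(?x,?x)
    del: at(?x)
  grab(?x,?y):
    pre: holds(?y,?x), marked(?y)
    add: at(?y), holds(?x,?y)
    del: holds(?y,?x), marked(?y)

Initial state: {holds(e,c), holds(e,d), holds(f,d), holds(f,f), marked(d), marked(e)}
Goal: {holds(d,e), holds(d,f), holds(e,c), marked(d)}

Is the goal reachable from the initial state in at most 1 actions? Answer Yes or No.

1. move(f)  →  {holds(e,c), holds(e,d), holds(f,d), marked(d), marked(e), marked(f)}
2. grab(d,f)  →  {at(f), holds(d,f), holds(e,c), holds(e,d), marked(d), marked(e)}
3. grab(d,e)  →  {at(e), at(f), holds(d,e), holds(d,f), holds(e,c), marked(d)}
optimal plan length = 3; 3 > 1

No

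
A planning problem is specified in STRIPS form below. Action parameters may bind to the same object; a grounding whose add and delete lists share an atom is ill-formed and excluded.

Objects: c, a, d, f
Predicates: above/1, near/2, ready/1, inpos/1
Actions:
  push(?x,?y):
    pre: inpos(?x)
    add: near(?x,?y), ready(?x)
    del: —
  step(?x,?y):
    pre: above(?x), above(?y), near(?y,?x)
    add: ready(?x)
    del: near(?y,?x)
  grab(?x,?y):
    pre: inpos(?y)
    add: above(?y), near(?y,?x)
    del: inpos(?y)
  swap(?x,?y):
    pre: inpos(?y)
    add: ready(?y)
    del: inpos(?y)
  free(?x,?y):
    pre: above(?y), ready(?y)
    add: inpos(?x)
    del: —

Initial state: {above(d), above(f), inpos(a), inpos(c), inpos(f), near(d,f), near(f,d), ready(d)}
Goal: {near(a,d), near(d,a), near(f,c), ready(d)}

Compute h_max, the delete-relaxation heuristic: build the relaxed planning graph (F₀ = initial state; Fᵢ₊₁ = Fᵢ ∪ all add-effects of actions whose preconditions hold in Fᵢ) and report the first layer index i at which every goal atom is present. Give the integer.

F0 = init (8 atoms)
F1 = F0 ∪ {above(a), above(c), inpos(d), near(a,a), near(a,c), near(a,d), near(a,f), near(c,a), near(c,c), near(c,d), near(c,f), near(f,a), near(f,c), near(f,f), ready(a), ready(c), ready(f)}  (25 atoms)
F2 = F1 ∪ {near(d,a), near(d,c), near(d,d)}  (28 atoms)
goal ⊆ F2  ⇒  h_max = 2

2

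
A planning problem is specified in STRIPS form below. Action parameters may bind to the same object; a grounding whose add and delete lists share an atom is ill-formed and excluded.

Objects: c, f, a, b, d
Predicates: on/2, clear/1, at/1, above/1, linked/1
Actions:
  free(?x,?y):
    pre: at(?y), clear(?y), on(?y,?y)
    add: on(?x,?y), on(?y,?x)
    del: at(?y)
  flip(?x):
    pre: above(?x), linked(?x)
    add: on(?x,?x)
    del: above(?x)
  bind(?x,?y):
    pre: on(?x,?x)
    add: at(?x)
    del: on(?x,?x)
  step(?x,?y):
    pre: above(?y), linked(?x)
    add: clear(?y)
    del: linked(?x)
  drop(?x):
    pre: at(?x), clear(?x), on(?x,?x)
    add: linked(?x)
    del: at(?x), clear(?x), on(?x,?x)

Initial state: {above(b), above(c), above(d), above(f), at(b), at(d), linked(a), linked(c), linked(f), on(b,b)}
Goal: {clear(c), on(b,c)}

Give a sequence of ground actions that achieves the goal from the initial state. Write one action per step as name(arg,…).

1. step(c,c)  →  {above(b), above(c), above(d), above(f), at(b), at(d), clear(c), linked(a), linked(f), on(b,b)}
2. step(f,b)  →  {above(b), above(c), above(d), above(f), at(b), at(d), clear(b), clear(c), linked(a), on(b,b)}
3. free(c,b)  →  {above(b), above(c), above(d), above(f), at(d), clear(b), clear(c), linked(a), on(b,b), on(b,c), on(c,b)}

step(c,c); step(f,b); free(c,b)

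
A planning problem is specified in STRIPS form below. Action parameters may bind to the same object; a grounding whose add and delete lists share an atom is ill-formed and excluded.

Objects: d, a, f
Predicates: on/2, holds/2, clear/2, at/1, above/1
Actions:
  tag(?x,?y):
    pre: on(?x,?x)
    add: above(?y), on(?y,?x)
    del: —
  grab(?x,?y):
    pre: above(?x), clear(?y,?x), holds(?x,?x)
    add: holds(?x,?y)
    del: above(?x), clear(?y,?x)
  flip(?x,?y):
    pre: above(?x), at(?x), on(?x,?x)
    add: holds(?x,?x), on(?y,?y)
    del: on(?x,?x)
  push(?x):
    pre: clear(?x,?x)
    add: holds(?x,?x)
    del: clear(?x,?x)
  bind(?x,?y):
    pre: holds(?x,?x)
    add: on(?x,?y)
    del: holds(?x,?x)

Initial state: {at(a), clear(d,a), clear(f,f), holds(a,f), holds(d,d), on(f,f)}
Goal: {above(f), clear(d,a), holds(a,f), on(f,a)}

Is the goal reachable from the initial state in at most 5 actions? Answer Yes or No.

Yes

1. tag(f,f)  →  {above(f), at(a), clear(d,a), clear(f,f), holds(a,f), holds(d,d), on(f,f)}
2. push(f)  →  {above(f), at(a), clear(d,a), holds(a,f), holds(d,d), holds(f,f), on(f,f)}
3. bind(f,a)  →  {above(f), at(a), clear(d,a), holds(a,f), holds(d,d), on(f,a), on(f,f)}
optimal plan length = 3; 3 ≤ 5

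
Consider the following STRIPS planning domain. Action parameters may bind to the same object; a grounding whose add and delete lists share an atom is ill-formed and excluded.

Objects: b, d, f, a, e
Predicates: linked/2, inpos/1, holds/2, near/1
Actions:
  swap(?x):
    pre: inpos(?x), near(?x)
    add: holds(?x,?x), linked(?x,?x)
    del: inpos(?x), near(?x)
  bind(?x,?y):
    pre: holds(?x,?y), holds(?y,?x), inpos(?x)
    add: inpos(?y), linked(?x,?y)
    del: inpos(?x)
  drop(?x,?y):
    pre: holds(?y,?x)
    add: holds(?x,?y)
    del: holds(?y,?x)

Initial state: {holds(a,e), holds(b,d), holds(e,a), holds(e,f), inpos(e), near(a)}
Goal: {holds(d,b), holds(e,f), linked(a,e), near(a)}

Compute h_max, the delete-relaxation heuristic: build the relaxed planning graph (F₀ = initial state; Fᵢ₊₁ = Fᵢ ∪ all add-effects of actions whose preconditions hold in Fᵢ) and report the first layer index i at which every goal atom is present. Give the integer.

2

F0 = init (6 atoms)
F1 = F0 ∪ {holds(d,b), holds(f,e), inpos(a), linked(e,a)}  (10 atoms)
F2 = F1 ∪ {holds(a,a), inpos(f), linked(a,a), linked(a,e), linked(e,f)}  (15 atoms)
goal ⊆ F2  ⇒  h_max = 2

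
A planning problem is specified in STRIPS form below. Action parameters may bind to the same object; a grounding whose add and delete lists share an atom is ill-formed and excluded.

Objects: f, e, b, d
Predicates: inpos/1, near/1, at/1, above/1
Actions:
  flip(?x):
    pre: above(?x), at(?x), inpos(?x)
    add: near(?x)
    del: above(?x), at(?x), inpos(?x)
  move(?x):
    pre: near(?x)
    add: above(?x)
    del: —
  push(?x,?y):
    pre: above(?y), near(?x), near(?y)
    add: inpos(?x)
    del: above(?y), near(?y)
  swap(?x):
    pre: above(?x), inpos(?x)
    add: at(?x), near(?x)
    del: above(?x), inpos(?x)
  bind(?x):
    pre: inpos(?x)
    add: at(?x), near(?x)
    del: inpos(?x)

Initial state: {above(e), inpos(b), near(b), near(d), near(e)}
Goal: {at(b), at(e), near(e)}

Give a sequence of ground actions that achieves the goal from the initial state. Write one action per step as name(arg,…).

push(e,e); bind(e); bind(b)

1. push(e,e)  →  {inpos(b), inpos(e), near(b), near(d)}
2. bind(e)  →  {at(e), inpos(b), near(b), near(d), near(e)}
3. bind(b)  →  {at(b), at(e), near(b), near(d), near(e)}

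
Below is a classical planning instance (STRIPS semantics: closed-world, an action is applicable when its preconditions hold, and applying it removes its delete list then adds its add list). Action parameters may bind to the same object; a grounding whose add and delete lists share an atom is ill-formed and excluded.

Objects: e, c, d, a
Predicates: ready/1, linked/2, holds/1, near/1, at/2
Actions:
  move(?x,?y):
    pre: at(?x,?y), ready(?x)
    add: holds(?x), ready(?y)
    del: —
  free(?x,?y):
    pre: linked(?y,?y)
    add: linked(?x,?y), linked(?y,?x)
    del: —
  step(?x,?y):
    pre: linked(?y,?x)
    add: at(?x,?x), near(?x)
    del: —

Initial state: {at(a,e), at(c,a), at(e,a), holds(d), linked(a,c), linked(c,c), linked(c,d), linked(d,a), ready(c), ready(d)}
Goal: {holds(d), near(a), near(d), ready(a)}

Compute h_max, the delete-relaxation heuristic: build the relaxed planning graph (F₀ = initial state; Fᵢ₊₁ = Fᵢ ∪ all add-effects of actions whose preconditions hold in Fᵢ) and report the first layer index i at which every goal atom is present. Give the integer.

1

F0 = init (10 atoms)
F1 = F0 ∪ {at(a,a), at(c,c), at(d,d), holds(c), linked(c,a), linked(c,e), linked(d,c), linked(e,c), near(a), near(c), near(d), ready(a)}  (22 atoms)
goal ⊆ F1  ⇒  h_max = 1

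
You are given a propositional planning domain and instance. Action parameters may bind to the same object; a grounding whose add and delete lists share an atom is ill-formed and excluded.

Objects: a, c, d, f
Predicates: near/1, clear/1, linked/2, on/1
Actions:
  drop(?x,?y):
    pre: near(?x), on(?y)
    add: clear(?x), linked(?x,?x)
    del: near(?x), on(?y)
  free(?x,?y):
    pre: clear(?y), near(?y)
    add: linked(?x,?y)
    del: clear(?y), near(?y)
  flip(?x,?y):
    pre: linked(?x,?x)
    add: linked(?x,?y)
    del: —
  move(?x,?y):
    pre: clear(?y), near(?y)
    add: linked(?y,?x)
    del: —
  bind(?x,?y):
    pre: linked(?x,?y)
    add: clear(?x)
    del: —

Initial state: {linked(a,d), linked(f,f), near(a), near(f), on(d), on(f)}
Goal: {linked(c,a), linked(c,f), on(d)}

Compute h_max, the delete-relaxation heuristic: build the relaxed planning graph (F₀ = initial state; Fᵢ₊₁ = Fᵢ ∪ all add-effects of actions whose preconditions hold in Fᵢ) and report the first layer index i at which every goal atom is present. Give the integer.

2

F0 = init (6 atoms)
F1 = F0 ∪ {clear(a), clear(f), linked(a,a), linked(f,a), linked(f,c), linked(f,d)}  (12 atoms)
F2 = F1 ∪ {linked(a,c), linked(a,f), linked(c,a), linked(c,f), linked(d,a), linked(d,f)}  (18 atoms)
goal ⊆ F2  ⇒  h_max = 2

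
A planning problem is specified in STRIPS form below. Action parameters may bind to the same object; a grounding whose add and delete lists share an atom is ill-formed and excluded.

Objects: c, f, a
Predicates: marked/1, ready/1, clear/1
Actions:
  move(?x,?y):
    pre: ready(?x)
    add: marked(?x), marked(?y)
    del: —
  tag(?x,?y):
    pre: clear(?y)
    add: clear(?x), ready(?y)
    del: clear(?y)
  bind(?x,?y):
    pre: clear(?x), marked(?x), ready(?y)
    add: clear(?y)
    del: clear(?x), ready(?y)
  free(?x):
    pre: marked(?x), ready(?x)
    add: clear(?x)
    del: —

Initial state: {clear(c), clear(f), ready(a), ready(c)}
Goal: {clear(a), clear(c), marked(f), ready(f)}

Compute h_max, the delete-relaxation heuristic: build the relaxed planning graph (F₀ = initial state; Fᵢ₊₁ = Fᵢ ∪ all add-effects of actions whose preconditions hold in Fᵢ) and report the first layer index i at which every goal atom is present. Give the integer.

F0 = init (4 atoms)
F1 = F0 ∪ {clear(a), marked(a), marked(c), marked(f), ready(f)}  (9 atoms)
goal ⊆ F1  ⇒  h_max = 1

1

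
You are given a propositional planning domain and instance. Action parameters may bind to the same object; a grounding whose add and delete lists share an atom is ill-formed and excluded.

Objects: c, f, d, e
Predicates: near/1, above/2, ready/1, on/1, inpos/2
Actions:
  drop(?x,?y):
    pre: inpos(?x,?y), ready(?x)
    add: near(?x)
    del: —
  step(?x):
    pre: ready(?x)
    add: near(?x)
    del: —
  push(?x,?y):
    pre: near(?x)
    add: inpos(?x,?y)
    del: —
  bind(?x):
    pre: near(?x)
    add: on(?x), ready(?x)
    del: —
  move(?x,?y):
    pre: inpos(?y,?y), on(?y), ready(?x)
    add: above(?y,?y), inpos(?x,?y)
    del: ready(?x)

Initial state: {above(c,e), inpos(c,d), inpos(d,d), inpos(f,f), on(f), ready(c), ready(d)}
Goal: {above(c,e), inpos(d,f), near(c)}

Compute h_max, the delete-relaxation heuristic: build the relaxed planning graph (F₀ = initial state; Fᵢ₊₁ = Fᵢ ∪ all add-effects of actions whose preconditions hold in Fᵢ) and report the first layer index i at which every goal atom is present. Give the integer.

1

F0 = init (7 atoms)
F1 = F0 ∪ {above(f,f), inpos(c,f), inpos(d,f), near(c), near(d)}  (12 atoms)
goal ⊆ F1  ⇒  h_max = 1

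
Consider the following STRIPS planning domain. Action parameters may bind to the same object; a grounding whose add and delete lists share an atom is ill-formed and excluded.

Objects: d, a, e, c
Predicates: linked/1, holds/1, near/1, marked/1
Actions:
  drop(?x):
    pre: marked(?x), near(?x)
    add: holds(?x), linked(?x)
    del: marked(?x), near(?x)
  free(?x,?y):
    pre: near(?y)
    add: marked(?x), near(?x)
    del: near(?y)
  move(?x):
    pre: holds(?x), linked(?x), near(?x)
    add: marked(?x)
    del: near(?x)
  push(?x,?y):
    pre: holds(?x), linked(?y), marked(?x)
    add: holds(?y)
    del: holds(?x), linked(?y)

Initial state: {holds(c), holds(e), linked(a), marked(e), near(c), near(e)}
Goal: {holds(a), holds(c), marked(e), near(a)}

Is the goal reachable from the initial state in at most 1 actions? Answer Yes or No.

No

1. free(a,e)  →  {holds(c), holds(e), linked(a), marked(a), marked(e), near(a), near(c)}
2. push(e,a)  →  {holds(a), holds(c), marked(a), marked(e), near(a), near(c)}
optimal plan length = 2; 2 > 1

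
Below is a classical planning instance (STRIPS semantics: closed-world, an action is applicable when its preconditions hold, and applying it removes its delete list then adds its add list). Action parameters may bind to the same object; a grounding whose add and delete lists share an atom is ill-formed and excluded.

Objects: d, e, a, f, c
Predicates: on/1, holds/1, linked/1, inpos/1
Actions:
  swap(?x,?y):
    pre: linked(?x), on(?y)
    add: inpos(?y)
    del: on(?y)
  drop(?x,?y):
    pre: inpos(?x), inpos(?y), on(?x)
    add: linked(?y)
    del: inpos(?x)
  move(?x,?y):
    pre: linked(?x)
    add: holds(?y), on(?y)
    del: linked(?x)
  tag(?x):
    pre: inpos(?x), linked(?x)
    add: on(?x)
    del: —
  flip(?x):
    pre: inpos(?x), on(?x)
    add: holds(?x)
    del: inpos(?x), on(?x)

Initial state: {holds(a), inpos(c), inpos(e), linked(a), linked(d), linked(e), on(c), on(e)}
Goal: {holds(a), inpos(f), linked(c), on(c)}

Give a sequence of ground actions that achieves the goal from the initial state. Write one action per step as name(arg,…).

1. drop(e,c)  →  {holds(a), inpos(c), linked(a), linked(c), linked(d), linked(e), on(c), on(e)}
2. move(d,f)  →  {holds(a), holds(f), inpos(c), linked(a), linked(c), linked(e), on(c), on(e), on(f)}
3. swap(e,f)  →  {holds(a), holds(f), inpos(c), inpos(f), linked(a), linked(c), linked(e), on(c), on(e)}

drop(e,c); move(d,f); swap(e,f)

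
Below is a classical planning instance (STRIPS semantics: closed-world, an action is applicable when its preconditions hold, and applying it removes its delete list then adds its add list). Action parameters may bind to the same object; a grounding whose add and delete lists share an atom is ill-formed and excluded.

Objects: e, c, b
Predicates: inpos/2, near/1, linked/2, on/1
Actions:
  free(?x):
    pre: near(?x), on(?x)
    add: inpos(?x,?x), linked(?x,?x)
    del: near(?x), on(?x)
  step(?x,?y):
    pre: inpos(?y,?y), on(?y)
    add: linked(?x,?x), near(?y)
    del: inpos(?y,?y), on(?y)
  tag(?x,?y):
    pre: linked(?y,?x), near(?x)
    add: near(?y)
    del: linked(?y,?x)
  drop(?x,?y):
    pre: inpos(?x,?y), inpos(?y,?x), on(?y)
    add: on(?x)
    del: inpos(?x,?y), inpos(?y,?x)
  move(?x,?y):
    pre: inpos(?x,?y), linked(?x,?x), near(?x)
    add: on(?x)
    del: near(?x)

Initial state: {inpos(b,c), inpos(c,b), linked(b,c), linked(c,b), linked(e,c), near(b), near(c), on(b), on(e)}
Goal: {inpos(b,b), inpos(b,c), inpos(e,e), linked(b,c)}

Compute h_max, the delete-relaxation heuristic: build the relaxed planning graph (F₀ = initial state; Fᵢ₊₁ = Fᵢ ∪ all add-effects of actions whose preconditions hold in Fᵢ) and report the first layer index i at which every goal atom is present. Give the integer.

F0 = init (9 atoms)
F1 = F0 ∪ {inpos(b,b), linked(b,b), near(e), on(c)}  (13 atoms)
F2 = F1 ∪ {inpos(c,c), inpos(e,e), linked(c,c), linked(e,e)}  (17 atoms)
goal ⊆ F2  ⇒  h_max = 2

2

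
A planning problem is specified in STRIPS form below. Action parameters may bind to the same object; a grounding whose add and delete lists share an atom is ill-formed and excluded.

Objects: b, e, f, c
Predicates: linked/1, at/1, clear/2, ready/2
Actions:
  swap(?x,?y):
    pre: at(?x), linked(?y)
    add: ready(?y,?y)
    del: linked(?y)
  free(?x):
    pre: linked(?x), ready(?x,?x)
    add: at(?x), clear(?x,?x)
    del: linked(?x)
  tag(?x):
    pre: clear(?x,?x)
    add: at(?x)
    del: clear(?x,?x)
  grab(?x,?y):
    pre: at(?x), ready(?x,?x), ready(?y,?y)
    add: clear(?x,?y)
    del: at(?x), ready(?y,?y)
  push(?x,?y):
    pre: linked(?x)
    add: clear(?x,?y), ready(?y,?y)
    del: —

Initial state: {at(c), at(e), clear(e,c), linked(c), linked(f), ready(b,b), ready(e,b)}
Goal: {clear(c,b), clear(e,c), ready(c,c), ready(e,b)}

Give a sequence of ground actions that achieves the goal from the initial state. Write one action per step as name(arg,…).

swap(e,c); grab(c,b)

1. swap(e,c)  →  {at(c), at(e), clear(e,c), linked(f), ready(b,b), ready(c,c), ready(e,b)}
2. grab(c,b)  →  {at(e), clear(c,b), clear(e,c), linked(f), ready(c,c), ready(e,b)}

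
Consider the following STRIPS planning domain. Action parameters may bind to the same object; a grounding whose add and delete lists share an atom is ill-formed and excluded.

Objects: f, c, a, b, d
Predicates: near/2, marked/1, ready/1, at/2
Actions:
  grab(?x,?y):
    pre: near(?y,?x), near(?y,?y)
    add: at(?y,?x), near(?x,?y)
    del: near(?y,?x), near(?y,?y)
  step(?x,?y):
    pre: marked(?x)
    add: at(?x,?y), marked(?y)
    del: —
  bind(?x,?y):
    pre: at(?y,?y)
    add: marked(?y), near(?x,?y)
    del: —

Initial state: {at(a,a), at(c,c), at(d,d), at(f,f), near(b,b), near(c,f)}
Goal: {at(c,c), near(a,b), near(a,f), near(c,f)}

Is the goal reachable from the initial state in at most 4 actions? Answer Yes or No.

Yes

1. bind(a,f)  →  {at(a,a), at(c,c), at(d,d), at(f,f), marked(f), near(a,f), near(b,b), near(c,f)}
2. bind(b,a)  →  {at(a,a), at(c,c), at(d,d), at(f,f), marked(a), marked(f), near(a,f), near(b,a), near(b,b), near(c,f)}
3. grab(a,b)  →  {at(a,a), at(b,a), at(c,c), at(d,d), at(f,f), marked(a), marked(f), near(a,b), near(a,f), near(c,f)}
optimal plan length = 3; 3 ≤ 4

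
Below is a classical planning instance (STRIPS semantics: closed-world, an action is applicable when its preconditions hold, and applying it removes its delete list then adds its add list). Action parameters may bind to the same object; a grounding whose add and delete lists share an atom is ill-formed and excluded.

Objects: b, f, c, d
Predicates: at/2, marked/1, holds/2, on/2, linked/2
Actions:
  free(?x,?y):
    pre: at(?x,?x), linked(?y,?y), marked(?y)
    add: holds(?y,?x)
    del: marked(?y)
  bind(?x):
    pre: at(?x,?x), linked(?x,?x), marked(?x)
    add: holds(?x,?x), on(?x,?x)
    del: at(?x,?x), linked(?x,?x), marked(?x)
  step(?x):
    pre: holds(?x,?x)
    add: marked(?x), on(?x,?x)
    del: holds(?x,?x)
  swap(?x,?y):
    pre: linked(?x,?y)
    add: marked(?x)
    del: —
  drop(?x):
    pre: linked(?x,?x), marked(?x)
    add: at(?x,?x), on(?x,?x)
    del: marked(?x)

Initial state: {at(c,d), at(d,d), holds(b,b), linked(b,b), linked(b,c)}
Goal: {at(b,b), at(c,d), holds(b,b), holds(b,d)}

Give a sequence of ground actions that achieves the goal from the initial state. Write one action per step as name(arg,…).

swap(b,b); free(d,b); swap(b,b); drop(b)

1. swap(b,b)  →  {at(c,d), at(d,d), holds(b,b), linked(b,b), linked(b,c), marked(b)}
2. free(d,b)  →  {at(c,d), at(d,d), holds(b,b), holds(b,d), linked(b,b), linked(b,c)}
3. swap(b,b)  →  {at(c,d), at(d,d), holds(b,b), holds(b,d), linked(b,b), linked(b,c), marked(b)}
4. drop(b)  →  {at(b,b), at(c,d), at(d,d), holds(b,b), holds(b,d), linked(b,b), linked(b,c), on(b,b)}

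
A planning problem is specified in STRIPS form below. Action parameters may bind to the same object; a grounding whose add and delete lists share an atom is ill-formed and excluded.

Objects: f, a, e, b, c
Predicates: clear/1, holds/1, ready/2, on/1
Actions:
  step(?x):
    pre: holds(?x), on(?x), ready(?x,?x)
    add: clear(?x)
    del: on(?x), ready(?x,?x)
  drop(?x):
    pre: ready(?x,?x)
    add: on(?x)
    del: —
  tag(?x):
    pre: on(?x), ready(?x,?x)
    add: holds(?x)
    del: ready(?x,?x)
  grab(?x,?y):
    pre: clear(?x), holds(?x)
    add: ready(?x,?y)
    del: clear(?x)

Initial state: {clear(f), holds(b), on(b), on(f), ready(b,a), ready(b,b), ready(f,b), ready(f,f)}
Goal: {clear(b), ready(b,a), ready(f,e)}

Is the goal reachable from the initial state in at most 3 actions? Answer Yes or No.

1. step(b)  →  {clear(b), clear(f), holds(b), on(f), ready(b,a), ready(f,b), ready(f,f)}
2. tag(f)  →  {clear(b), clear(f), holds(b), holds(f), on(f), ready(b,a), ready(f,b)}
3. grab(f,e)  →  {clear(b), holds(b), holds(f), on(f), ready(b,a), ready(f,b), ready(f,e)}
optimal plan length = 3; 3 ≤ 3

Yes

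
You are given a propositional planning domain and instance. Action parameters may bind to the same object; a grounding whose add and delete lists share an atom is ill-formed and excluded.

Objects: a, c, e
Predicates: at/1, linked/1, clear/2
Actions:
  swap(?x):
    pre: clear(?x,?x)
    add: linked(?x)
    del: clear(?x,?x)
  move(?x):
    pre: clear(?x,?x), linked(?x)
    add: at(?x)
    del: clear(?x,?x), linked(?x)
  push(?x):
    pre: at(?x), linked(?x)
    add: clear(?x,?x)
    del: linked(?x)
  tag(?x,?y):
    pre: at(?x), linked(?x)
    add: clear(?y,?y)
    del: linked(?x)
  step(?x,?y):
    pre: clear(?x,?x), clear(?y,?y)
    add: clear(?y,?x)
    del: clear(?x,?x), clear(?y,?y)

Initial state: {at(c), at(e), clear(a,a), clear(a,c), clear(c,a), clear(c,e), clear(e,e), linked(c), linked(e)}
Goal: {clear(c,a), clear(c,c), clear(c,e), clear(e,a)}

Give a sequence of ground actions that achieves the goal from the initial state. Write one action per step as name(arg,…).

1. push(c)  →  {at(c), at(e), clear(a,a), clear(a,c), clear(c,a), clear(c,c), clear(c,e), clear(e,e), linked(e)}
2. step(a,e)  →  {at(c), at(e), clear(a,c), clear(c,a), clear(c,c), clear(c,e), clear(e,a), linked(e)}

push(c); step(a,e)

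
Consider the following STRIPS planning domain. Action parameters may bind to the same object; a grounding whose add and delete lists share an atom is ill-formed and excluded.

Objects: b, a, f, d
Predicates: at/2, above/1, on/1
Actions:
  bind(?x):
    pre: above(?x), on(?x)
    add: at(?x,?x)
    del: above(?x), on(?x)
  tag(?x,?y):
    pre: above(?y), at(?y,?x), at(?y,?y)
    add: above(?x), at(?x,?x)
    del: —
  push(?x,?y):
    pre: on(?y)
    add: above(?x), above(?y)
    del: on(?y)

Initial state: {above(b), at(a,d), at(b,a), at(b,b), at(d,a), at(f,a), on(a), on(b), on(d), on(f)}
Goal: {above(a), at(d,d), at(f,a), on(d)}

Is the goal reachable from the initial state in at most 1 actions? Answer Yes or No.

No

1. tag(a,b)  →  {above(a), above(b), at(a,a), at(a,d), at(b,a), at(b,b), at(d,a), at(f,a), on(a), on(b), on(d), on(f)}
2. tag(d,a)  →  {above(a), above(b), above(d), at(a,a), at(a,d), at(b,a), at(b,b), at(d,a), at(d,d), at(f,a), on(a), on(b), on(d), on(f)}
optimal plan length = 2; 2 > 1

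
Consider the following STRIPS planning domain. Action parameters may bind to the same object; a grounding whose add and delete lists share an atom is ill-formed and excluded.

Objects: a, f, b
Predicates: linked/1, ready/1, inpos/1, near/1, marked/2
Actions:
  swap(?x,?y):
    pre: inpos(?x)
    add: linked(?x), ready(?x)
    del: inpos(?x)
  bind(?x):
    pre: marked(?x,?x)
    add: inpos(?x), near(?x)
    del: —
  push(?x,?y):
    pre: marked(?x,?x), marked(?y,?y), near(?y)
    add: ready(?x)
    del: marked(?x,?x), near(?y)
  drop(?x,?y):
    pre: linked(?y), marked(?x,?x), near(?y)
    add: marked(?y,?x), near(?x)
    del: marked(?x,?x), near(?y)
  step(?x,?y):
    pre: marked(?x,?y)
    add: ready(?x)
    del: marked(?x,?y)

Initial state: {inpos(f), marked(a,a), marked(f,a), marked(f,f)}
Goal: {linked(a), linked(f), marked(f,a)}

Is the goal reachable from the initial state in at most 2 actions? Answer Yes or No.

No

1. swap(f,a)  →  {linked(f), marked(a,a), marked(f,a), marked(f,f), ready(f)}
2. bind(a)  →  {inpos(a), linked(f), marked(a,a), marked(f,a), marked(f,f), near(a), ready(f)}
3. swap(a,a)  →  {linked(a), linked(f), marked(a,a), marked(f,a), marked(f,f), near(a), ready(a), ready(f)}
optimal plan length = 3; 3 > 2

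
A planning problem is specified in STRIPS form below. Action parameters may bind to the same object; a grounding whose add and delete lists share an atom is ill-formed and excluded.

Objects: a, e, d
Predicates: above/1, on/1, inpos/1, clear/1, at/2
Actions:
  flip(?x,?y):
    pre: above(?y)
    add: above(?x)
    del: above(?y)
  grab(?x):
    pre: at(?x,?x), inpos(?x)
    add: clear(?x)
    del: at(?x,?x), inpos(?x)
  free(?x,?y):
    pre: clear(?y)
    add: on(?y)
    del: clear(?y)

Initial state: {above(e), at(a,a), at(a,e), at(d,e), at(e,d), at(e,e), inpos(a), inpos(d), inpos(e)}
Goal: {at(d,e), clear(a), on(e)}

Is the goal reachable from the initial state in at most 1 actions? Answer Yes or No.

No

1. grab(a)  →  {above(e), at(a,e), at(d,e), at(e,d), at(e,e), clear(a), inpos(d), inpos(e)}
2. grab(e)  →  {above(e), at(a,e), at(d,e), at(e,d), clear(a), clear(e), inpos(d)}
3. free(a,e)  →  {above(e), at(a,e), at(d,e), at(e,d), clear(a), inpos(d), on(e)}
optimal plan length = 3; 3 > 1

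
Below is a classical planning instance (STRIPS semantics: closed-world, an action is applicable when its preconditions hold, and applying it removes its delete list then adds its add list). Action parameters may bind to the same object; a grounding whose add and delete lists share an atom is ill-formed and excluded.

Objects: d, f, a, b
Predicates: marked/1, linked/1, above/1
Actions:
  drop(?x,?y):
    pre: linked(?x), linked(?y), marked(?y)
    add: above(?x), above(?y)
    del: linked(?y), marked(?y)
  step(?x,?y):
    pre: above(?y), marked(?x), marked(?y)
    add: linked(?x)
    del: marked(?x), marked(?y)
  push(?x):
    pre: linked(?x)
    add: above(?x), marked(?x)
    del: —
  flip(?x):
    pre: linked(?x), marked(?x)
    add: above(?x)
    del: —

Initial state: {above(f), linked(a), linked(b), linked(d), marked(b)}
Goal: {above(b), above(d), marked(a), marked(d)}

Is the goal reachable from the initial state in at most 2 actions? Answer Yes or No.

No

1. drop(d,b)  →  {above(b), above(d), above(f), linked(a), linked(d)}
2. push(d)  →  {above(b), above(d), above(f), linked(a), linked(d), marked(d)}
3. push(a)  →  {above(a), above(b), above(d), above(f), linked(a), linked(d), marked(a), marked(d)}
optimal plan length = 3; 3 > 2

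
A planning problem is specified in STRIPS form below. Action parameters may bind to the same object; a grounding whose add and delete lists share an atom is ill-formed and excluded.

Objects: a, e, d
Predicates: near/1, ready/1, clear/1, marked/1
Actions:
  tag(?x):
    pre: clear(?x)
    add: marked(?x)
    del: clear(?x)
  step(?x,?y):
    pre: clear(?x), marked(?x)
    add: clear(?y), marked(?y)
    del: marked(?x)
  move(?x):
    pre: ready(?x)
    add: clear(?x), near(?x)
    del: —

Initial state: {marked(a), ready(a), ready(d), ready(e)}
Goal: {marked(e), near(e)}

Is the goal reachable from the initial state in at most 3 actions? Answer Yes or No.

Yes

1. move(e)  →  {clear(e), marked(a), near(e), ready(a), ready(d), ready(e)}
2. tag(e)  →  {marked(a), marked(e), near(e), ready(a), ready(d), ready(e)}
optimal plan length = 2; 2 ≤ 3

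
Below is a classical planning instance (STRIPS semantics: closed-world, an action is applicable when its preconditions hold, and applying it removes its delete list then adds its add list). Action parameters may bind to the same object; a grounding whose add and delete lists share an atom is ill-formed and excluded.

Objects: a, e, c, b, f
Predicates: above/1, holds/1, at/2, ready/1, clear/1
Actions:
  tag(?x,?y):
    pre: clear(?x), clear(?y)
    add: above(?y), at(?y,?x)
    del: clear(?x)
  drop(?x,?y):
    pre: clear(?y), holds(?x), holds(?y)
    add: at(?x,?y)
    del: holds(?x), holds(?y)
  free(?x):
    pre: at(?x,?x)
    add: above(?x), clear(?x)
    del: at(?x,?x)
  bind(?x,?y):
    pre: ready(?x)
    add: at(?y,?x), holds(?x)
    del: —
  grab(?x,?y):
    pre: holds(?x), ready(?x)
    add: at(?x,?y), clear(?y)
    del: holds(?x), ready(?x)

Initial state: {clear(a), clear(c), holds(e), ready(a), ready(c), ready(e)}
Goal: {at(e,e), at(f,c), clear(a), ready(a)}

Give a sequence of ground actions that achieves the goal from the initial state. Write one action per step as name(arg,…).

1. bind(e,e)  →  {at(e,e), clear(a), clear(c), holds(e), ready(a), ready(c), ready(e)}
2. bind(c,f)  →  {at(e,e), at(f,c), clear(a), clear(c), holds(c), holds(e), ready(a), ready(c), ready(e)}

bind(e,e); bind(c,f)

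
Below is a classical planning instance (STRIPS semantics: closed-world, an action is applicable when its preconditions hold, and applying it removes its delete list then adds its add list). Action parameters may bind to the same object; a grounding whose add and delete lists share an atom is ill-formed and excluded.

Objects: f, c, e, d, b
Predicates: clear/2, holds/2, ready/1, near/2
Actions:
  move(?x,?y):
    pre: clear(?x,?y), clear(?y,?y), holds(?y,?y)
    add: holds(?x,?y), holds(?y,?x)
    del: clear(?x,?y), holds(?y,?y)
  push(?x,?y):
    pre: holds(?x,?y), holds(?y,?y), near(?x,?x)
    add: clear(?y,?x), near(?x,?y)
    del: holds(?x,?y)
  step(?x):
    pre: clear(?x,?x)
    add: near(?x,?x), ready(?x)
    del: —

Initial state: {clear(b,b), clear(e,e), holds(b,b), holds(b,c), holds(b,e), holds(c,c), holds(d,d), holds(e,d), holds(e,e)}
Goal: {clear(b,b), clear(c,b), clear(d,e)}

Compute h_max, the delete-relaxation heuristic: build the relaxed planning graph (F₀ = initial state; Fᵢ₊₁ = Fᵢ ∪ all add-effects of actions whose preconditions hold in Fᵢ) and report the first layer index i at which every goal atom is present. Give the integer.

F0 = init (9 atoms)
F1 = F0 ∪ {near(b,b), near(e,e), ready(b), ready(e)}  (13 atoms)
F2 = F1 ∪ {clear(c,b), clear(d,e), clear(e,b), near(b,c), near(b,e), near(e,d)}  (19 atoms)
goal ⊆ F2  ⇒  h_max = 2

2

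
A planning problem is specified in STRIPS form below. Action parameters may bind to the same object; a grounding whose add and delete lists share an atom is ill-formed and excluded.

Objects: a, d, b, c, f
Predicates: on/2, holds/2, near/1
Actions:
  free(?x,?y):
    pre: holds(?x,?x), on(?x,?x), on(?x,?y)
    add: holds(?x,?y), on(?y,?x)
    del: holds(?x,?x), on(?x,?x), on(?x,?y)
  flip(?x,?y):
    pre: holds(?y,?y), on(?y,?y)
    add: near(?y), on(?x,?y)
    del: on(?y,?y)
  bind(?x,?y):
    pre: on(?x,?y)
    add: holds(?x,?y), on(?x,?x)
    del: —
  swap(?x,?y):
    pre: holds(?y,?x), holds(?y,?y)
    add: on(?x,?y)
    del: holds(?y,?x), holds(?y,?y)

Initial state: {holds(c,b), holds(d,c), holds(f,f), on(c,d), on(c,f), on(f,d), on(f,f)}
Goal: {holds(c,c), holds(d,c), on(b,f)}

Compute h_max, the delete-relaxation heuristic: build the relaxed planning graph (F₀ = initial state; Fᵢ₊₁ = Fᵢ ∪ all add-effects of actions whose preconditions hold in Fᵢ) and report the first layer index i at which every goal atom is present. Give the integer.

2

F0 = init (7 atoms)
F1 = F0 ∪ {holds(c,d), holds(c,f), holds(f,d), near(f), on(a,f), on(b,f), on(c,c), on(d,f)}  (15 atoms)
F2 = F1 ∪ {holds(a,f), holds(b,f), holds(c,c), holds(d,f), on(a,a), on(b,b), on(d,d)}  (22 atoms)
goal ⊆ F2  ⇒  h_max = 2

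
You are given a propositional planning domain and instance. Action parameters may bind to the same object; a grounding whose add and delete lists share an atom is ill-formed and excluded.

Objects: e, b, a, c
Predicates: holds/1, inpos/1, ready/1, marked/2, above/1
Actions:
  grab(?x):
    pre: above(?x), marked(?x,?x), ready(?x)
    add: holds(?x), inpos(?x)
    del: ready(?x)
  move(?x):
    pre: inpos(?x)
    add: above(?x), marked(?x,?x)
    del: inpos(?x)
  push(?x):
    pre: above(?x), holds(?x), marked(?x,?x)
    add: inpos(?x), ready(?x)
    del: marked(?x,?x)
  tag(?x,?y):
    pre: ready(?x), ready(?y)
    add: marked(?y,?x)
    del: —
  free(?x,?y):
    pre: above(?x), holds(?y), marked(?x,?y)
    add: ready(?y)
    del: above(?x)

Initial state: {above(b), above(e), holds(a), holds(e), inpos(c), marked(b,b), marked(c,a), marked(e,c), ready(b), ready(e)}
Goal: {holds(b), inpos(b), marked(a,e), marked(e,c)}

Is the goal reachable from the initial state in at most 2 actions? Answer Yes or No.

No

1. grab(b)  →  {above(b), above(e), holds(a), holds(b), holds(e), inpos(b), inpos(c), marked(b,b), marked(c,a), marked(e,c), ready(e)}
2. move(c)  →  {above(b), above(c), above(e), holds(a), holds(b), holds(e), inpos(b), marked(b,b), marked(c,a), marked(c,c), marked(e,c), ready(e)}
3. free(c,a)  →  {above(b), above(e), holds(a), holds(b), holds(e), inpos(b), marked(b,b), marked(c,a), marked(c,c), marked(e,c), ready(a), ready(e)}
4. tag(e,a)  →  {above(b), above(e), holds(a), holds(b), holds(e), inpos(b), marked(a,e), marked(b,b), marked(c,a), marked(c,c), marked(e,c), ready(a), ready(e)}
optimal plan length = 4; 4 > 2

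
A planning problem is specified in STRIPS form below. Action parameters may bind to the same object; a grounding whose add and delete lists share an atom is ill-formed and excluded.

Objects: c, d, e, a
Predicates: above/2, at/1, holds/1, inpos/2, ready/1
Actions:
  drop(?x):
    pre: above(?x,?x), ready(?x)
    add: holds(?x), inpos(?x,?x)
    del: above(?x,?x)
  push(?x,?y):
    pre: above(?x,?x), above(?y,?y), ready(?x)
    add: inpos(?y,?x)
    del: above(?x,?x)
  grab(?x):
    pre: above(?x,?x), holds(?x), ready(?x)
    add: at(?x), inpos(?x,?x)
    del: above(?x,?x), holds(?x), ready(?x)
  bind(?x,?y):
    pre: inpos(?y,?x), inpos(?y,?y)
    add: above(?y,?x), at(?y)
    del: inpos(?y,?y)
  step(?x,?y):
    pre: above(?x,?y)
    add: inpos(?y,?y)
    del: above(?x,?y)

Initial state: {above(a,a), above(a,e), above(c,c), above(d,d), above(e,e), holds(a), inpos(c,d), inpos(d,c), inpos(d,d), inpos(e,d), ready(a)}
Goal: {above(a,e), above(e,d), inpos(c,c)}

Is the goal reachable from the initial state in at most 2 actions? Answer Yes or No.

No

1. step(c,c)  →  {above(a,a), above(a,e), above(d,d), above(e,e), holds(a), inpos(c,c), inpos(c,d), inpos(d,c), inpos(d,d), inpos(e,d), ready(a)}
2. step(e,e)  →  {above(a,a), above(a,e), above(d,d), holds(a), inpos(c,c), inpos(c,d), inpos(d,c), inpos(d,d), inpos(e,d), inpos(e,e), ready(a)}
3. bind(d,e)  →  {above(a,a), above(a,e), above(d,d), above(e,d), at(e), holds(a), inpos(c,c), inpos(c,d), inpos(d,c), inpos(d,d), inpos(e,d), ready(a)}
optimal plan length = 3; 3 > 2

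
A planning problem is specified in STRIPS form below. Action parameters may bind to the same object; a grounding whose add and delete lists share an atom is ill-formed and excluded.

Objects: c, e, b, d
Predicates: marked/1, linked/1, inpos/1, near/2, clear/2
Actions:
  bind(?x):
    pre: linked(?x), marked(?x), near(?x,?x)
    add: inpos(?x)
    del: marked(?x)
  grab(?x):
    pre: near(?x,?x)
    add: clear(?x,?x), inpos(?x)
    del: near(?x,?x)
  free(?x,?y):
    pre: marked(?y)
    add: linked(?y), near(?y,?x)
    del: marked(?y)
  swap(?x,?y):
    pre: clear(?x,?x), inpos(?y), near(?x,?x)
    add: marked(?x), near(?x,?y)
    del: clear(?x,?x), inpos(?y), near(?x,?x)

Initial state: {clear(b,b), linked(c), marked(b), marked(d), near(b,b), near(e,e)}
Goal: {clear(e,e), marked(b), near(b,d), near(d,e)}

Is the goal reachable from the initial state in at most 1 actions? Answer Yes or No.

1. grab(e)  →  {clear(b,b), clear(e,e), inpos(e), linked(c), marked(b), marked(d), near(b,b)}
2. free(e,d)  →  {clear(b,b), clear(e,e), inpos(e), linked(c), linked(d), marked(b), near(b,b), near(d,e)}
3. free(d,b)  →  {clear(b,b), clear(e,e), inpos(e), linked(b), linked(c), linked(d), near(b,b), near(b,d), near(d,e)}
4. swap(b,e)  →  {clear(e,e), linked(b), linked(c), linked(d), marked(b), near(b,d), near(b,e), near(d,e)}
optimal plan length = 4; 4 > 1

No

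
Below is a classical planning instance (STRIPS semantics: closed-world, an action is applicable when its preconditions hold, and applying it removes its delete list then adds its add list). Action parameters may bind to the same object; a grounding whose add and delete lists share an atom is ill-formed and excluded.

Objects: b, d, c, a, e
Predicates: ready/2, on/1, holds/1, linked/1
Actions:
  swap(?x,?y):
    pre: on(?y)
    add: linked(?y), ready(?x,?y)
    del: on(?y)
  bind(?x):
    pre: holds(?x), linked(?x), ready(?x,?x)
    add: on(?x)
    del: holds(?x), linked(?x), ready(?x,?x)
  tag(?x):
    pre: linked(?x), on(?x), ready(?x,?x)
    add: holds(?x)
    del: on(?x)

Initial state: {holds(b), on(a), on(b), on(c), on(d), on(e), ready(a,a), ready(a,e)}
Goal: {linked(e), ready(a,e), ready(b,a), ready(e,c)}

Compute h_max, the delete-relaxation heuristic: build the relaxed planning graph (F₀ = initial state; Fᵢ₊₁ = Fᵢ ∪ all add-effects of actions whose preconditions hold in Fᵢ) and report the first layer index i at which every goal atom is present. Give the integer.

1

F0 = init (8 atoms)
F1 = F0 ∪ {linked(a), linked(b), linked(c), linked(d), linked(e), ready(a,b), ready(a,c), ready(a,d), ready(b,a), ready(b,b), ready(b,c), ready(b,d), ready(b,e), ready(c,a), ready(c,b), ready(c,c), ready(c,d), ready(c,e), ready(d,a), ready(d,b), ready(d,c), ready(d,d), ready(d,e), ready(e,a), ready(e,b), ready(e,c), ready(e,d), ready(e,e)}  (36 atoms)
goal ⊆ F1  ⇒  h_max = 1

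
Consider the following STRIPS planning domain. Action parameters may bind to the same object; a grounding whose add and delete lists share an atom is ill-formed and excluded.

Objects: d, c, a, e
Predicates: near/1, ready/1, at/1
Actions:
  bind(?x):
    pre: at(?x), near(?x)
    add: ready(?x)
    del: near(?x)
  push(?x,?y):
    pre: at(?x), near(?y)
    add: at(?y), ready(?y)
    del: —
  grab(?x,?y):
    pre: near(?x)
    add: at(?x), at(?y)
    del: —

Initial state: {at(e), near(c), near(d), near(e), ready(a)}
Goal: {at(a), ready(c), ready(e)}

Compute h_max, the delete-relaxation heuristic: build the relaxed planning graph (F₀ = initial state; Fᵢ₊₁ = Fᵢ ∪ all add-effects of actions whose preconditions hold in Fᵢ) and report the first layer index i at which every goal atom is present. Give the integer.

1

F0 = init (5 atoms)
F1 = F0 ∪ {at(a), at(c), at(d), ready(c), ready(d), ready(e)}  (11 atoms)
goal ⊆ F1  ⇒  h_max = 1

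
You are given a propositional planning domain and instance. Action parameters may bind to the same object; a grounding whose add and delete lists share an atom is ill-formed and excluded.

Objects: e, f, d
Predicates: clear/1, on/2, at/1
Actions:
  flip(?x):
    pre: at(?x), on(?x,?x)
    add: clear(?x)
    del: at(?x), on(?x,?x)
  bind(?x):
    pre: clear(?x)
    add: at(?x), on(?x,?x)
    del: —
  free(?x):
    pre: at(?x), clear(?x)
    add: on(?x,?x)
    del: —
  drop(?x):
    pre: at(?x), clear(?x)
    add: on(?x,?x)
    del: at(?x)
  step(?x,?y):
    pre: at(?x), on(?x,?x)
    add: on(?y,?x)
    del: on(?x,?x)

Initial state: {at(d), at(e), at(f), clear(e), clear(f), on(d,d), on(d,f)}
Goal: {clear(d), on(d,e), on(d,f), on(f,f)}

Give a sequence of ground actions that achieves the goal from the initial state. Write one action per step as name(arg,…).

1. flip(d)  →  {at(e), at(f), clear(d), clear(e), clear(f), on(d,f)}
2. bind(e)  →  {at(e), at(f), clear(d), clear(e), clear(f), on(d,f), on(e,e)}
3. bind(f)  →  {at(e), at(f), clear(d), clear(e), clear(f), on(d,f), on(e,e), on(f,f)}
4. step(e,d)  →  {at(e), at(f), clear(d), clear(e), clear(f), on(d,e), on(d,f), on(f,f)}

flip(d); bind(e); bind(f); step(e,d)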